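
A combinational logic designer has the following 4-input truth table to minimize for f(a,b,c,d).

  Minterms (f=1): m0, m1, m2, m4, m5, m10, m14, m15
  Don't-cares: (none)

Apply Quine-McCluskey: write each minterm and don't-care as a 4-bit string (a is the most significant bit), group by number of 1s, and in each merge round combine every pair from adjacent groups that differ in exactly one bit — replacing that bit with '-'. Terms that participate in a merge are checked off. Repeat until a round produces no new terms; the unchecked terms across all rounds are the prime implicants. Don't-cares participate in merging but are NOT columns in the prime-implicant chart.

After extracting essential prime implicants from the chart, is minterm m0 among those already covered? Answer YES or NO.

YES

[col 0] 0000*, 0001*, 0010*, 0100*, 0101*, 1010*, 1110*, 1111*
[col 1] -010, 0-00*, 0-01*, 00-0, 000-*, 010-*, 1-10, 111-
[col 2] 0-0-
Prime implicants: -010, 0-0-, 00-0, 1-10, 111-
PI chart (minterm → PIs covering it):
  0 | 0-0-,00-0
  1 | 0-0-  (sole → essential)
  2 | -010,00-0
  4 | 0-0-  (sole → essential)
  5 | 0-0-  (sole → essential)
  10 | -010,1-10
  14 | 1-10,111-
  15 | 111-  (sole → essential)
Essential prime implicants: 0-0-, 111-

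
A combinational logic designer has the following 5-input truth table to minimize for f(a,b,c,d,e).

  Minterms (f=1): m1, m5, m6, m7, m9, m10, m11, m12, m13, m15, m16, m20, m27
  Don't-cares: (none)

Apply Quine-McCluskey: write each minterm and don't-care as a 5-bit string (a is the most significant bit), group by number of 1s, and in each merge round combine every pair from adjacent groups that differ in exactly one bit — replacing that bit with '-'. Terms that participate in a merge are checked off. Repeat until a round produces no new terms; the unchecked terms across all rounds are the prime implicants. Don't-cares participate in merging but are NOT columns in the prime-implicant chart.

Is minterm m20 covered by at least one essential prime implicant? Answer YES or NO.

[col 0] 00001*, 00101*, 00110*, 00111*, 01001*, 01010*, 01011*, 01100*, 01101*, 01111*, 10000*, 10100*, 11011*
[col 1] -1011, 0-001*, 0-101*, 0-111*, 00-01*, 001-1*, 0011-, 01-01*, 01-11*, 010-1*, 0101-, 011-1*, 0110-, 10-00
[col 2] 0--01, 0-1-1, 01--1
Prime implicants: -1011, 0--01, 0-1-1, 0011-, 01--1, 0101-, 0110-, 10-00
PI chart (minterm → PIs covering it):
  1 | 0--01  (sole → essential)
  5 | 0--01,0-1-1
  6 | 0011-  (sole → essential)
  7 | 0-1-1,0011-
  9 | 0--01,01--1
  10 | 0101-  (sole → essential)
  11 | -1011,01--1,0101-
  12 | 0110-  (sole → essential)
  13 | 0--01,0-1-1,01--1,0110-
  15 | 0-1-1,01--1
  16 | 10-00  (sole → essential)
  20 | 10-00  (sole → essential)
  27 | -1011  (sole → essential)
Essential prime implicants: -1011, 0--01, 0011-, 0101-, 0110-, 10-00

YES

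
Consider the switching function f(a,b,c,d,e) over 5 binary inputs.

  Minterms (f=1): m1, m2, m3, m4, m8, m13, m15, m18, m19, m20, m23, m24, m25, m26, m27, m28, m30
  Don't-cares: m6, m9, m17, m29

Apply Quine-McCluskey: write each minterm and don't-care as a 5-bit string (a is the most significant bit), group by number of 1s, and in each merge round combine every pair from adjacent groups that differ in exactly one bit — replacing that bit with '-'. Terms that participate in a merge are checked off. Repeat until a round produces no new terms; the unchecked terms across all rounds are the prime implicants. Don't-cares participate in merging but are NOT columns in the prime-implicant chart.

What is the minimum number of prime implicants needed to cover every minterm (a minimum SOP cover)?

8

Round 0: 00001✓ 00010✓ 00011✓ 00100✓ 00110✓ 01000✓ 01001✓ 01101✓ 01111✓ 10001✓ 10010✓ 10011✓ 10100✓ 10111✓ 11000✓ 11001✓ 11010✓ 11011✓ 11100✓ 11101✓ 11110✓
Round 1: -0001✓ -0010✓ -0011✓ -0100 -1000✓ -1001✓ -1101✓ 0-001✓ 00-10 000-1✓ 0001-✓ 001-0 01-01✓ 0100-✓ 011-1 1-001✓ 1-010✓ 1-011✓ 1-100 10-11 100-1✓ 1001-✓ 11-00✓ 11-01✓ 11-10✓ 110-0✓ 110-1✓ 1100-✓ 1101-✓ 111-0✓ 1110-✓
Round 2: --001 -00-1 -001- -1-01 -100- 1-0-1 1-01- 11--0 11-0- 110--
PIs = {--001, -00-1, -001-, -0100, -1-01, -100-, 00-10, 001-0, 011-1, 1-0-1, 1-01-, 1-100, 10-11, 11--0, 11-0-, 110--}
Coverage chart:
  m1: --001,-00-1
  m2: -001-,00-10
  m3: -00-1,-001-
  m4: -0100,001-0
  m8: -100- ←essential
  m13: -1-01,011-1
  m15: 011-1 ←essential
  m18: -001-,1-01-
  m19: -00-1,-001-,1-0-1,1-01-,10-11
  m20: -0100,1-100
  m23: 10-11 ←essential
  m24: -100-,11--0,11-0-,110--
  m25: --001,-1-01,-100-,1-0-1,11-0-,110--
  m26: 1-01-,11--0,110--
  m27: 1-0-1,1-01-,110--
  m28: 1-100,11--0,11-0-
  m30: 11--0 ←essential
Essential: -100-, 011-1, 10-11, 11--0
Petrick residual → --001, -001-, -0100, 1-0-1
Min cover (8 terms): c'd'e + b'c'd + b'cd'e' + bc'd' + a'bce + ac'e + ab'de + abe'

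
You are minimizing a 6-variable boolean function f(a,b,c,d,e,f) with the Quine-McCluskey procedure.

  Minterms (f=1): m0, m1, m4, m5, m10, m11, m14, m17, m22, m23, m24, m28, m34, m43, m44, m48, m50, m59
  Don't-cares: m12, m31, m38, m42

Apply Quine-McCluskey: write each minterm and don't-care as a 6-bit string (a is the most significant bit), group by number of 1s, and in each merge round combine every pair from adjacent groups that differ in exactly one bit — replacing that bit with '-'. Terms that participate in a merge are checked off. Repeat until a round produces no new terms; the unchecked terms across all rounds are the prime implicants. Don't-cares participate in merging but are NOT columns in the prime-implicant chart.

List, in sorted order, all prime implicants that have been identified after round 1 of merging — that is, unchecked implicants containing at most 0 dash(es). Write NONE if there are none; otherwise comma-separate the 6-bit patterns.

Round 0: 000000✓ 000001✓ 000100✓ 000101✓ 001010✓ 001011✓ 001100✓ 001110✓ 010001✓ 010110✓ 010111✓ 011000✓ 011100✓ 011111✓ 100010✓ 100110✓ 101010✓ 101011✓ 101100✓ 110000✓ 110010✓ 111011✓
Round 1: -01010✓ -01011✓ -01100 0-0001 0-1100 00-100 000-00✓ 000-01✓ 00000-✓ 00010-✓ 001-10 00101-✓ 0011-0 01-111 01011- 011-00 1-0010 1-1011 10-010 100-10 10101-✓ 1100-0
Round 2: -0101- 000-0-
PIs = {-0101-, -01100, 0-0001, 0-1100, 00-100, 000-0-, 001-10, 0011-0, 01-111, 01011-, 011-00, 1-0010, 1-1011, 10-010, 100-10, 1100-0}

NONE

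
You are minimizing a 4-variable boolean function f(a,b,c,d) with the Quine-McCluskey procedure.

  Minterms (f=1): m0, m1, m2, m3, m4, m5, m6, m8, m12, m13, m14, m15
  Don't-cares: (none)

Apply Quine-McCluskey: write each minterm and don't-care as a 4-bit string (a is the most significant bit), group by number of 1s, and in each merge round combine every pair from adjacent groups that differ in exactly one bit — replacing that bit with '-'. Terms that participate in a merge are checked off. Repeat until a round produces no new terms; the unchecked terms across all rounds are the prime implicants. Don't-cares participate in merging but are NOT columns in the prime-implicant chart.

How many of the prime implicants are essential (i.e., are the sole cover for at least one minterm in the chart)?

3

Round 0: 0000✓ 0001✓ 0010✓ 0011✓ 0100✓ 0101✓ 0110✓ 1000✓ 1100✓ 1101✓ 1110✓ 1111✓
Round 1: -000✓ -100✓ -101✓ -110✓ 0-00✓ 0-01✓ 0-10✓ 00-0✓ 00-1✓ 000-✓ 001-✓ 01-0✓ 010-✓ 1-00✓ 11-0✓ 11-1✓ 110-✓ 111-✓
Round 2: --00 -1-0 -10- 0--0 0-0- 00-- 11--
PIs = {--00, -1-0, -10-, 0--0, 0-0-, 00--, 11--}
Coverage chart:
  m0: --00,0--0,0-0-,00--
  m1: 0-0-,00--
  m2: 0--0,00--
  m3: 00-- ←essential
  m4: --00,-1-0,-10-,0--0,0-0-
  m5: -10-,0-0-
  m6: -1-0,0--0
  m8: --00 ←essential
  m12: --00,-1-0,-10-,11--
  m13: -10-,11--
  m14: -1-0,11--
  m15: 11-- ←essential
Essential: --00, 00--, 11--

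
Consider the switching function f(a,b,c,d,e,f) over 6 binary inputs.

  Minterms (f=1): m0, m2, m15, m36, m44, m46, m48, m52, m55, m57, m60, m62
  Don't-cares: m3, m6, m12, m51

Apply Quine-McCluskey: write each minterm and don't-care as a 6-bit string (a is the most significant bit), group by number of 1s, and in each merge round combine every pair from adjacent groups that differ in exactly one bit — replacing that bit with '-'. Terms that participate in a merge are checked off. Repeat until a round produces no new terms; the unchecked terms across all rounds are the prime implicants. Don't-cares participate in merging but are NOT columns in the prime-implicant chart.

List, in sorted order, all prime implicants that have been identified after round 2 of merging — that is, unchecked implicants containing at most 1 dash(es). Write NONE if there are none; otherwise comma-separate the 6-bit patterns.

Round 0: 000000✓ 000010✓ 000011✓ 000110✓ 001100✓ 001111 100100✓ 101100✓ 101110✓ 110000✓ 110011✓ 110100✓ 110111✓ 111001 111100✓ 111110✓
Round 1: -01100 000-10 0000-0 00001- 1-0100✓ 1-1100✓ 1-1110✓ 10-100✓ 1011-0✓ 11-100✓ 110-00 110-11 1111-0✓
Round 2: 1--100 1-11-0
PIs = {-01100, 000-10, 0000-0, 00001-, 001111, 1--100, 1-11-0, 110-00, 110-11, 111001}

-01100, 000-10, 0000-0, 00001-, 001111, 110-00, 110-11, 111001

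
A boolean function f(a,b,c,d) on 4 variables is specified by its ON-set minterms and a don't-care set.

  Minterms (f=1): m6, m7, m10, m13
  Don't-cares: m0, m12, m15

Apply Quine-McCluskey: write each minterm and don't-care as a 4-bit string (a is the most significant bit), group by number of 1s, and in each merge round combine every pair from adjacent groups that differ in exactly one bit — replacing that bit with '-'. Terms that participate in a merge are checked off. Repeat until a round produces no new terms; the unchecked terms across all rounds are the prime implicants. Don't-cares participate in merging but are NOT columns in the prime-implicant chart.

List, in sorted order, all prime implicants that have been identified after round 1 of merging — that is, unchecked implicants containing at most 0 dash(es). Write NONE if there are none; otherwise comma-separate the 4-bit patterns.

0000, 1010

[col 0] 0000, 0110*, 0111*, 1010, 1100*, 1101*, 1111*
[col 1] -111, 011-, 11-1, 110-
Prime implicants: -111, 0000, 011-, 1010, 11-1, 110-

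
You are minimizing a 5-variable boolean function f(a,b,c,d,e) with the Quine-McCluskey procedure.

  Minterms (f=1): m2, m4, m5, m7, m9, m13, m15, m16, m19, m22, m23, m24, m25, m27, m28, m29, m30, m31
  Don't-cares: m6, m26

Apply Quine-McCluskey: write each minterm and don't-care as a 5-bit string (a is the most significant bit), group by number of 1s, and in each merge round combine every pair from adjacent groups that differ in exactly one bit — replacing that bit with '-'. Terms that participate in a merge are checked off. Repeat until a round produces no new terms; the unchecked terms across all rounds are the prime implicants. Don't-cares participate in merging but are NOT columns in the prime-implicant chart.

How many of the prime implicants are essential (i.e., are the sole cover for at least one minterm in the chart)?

6

[col 0] 00010*, 00100*, 00101*, 00110*, 00111*, 01001*, 01101*, 01111*, 10000*, 10011*, 10110*, 10111*, 11000*, 11001*, 11010*, 11011*, 11100*, 11101*, 11110*, 11111*
[col 1] -0110*, -0111*, -1001*, -1101*, -1111*, 0-101*, 0-111*, 00-10, 001-0*, 001-1*, 0010-*, 0011-*, 01-01*, 011-1*, 1-000, 1-011*, 1-110*, 1-111*, 10-11*, 1011-*, 11-00*, 11-01*, 11-10*, 11-11*, 110-0*, 110-1*, 1100-*, 1101-*, 111-0*, 111-1*, 1110-*, 1111-*
[col 2] --111, -011-, -1-01, -11-1, 0-1-1, 001--, 1--11, 1-11-, 11--0*, 11--1*, 11-0-*, 11-1-*, 110--*, 111--*
[col 3] 11---
Prime implicants: --111, -011-, -1-01, -11-1, 0-1-1, 00-10, 001--, 1--11, 1-000, 1-11-, 11---
PI chart (minterm → PIs covering it):
  2 | 00-10  (sole → essential)
  4 | 001--  (sole → essential)
  5 | 0-1-1,001--
  7 | --111,-011-,0-1-1,001--
  9 | -1-01  (sole → essential)
  13 | -1-01,-11-1,0-1-1
  15 | --111,-11-1,0-1-1
  16 | 1-000  (sole → essential)
  19 | 1--11  (sole → essential)
  22 | -011-,1-11-
  23 | --111,-011-,1--11,1-11-
  24 | 1-000,11---
  25 | -1-01,11---
  27 | 1--11,11---
  28 | 11---  (sole → essential)
  29 | -1-01,-11-1,11---
  30 | 1-11-,11---
  31 | --111,-11-1,1--11,1-11-,11---
Essential prime implicants: -1-01, 00-10, 001--, 1--11, 1-000, 11---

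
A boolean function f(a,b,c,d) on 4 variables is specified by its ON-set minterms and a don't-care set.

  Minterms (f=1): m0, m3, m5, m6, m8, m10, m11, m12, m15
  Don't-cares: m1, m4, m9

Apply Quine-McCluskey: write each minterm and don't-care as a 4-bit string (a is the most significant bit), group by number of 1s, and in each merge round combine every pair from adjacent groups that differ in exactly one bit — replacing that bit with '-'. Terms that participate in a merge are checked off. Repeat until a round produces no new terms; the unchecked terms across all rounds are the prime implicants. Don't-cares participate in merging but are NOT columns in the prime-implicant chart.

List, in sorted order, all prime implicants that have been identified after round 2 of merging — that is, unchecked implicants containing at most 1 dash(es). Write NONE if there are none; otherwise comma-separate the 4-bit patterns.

01-0, 1-11

size-2^0 implicants → 0000(✓)  0001(✓)  0011(✓)  0100(✓)  0101(✓)  0110(✓)  1000(✓)  1001(✓)  1010(✓)  1011(✓)  1100(✓)  1111(✓)
size-2^1 implicants → -000(✓)  -001(✓)  -011(✓)  -100(✓)  0-00(✓)  0-01(✓)  00-1(✓)  000-(✓)  01-0  010-(✓)  1-00(✓)  1-11  10-0(✓)  10-1(✓)  100-(✓)  101-(✓)
size-2^2 implicants → --00  -0-1  -00-  0-0-  10--
Unchecked terms (primes): --00, -0-1, -00-, 0-0-, 01-0, 1-11, 10--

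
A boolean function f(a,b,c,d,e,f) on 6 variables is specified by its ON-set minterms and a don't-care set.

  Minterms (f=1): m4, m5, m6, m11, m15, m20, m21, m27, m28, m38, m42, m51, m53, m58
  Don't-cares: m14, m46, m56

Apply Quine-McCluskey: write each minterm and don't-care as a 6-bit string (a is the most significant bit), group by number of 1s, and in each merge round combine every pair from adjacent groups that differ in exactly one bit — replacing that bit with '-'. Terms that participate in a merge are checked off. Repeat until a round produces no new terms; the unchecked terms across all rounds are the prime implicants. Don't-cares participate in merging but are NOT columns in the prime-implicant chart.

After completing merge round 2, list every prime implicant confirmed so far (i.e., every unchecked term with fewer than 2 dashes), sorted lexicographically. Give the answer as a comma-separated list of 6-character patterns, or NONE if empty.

size-2^0 implicants → 000100(✓)  000101(✓)  000110(✓)  001011(✓)  001110(✓)  001111(✓)  010100(✓)  010101(✓)  011011(✓)  011100(✓)  100110(✓)  101010(✓)  101110(✓)  110011  110101(✓)  111000(✓)  111010(✓)
size-2^1 implicants → -00110(✓)  -01110(✓)  -10101  0-0100(✓)  0-0101(✓)  0-1011  00-110(✓)  0001-0  00010-(✓)  001-11  00111-  01-100  01010-(✓)  1-1010  10-110(✓)  101-10  1110-0
size-2^2 implicants → -0-110  0-010-
Unchecked terms (primes): -0-110, -10101, 0-010-, 0-1011, 0001-0, 001-11, 00111-, 01-100, 1-1010, 101-10, 110011, 1110-0

-10101, 0-1011, 0001-0, 001-11, 00111-, 01-100, 1-1010, 101-10, 110011, 1110-0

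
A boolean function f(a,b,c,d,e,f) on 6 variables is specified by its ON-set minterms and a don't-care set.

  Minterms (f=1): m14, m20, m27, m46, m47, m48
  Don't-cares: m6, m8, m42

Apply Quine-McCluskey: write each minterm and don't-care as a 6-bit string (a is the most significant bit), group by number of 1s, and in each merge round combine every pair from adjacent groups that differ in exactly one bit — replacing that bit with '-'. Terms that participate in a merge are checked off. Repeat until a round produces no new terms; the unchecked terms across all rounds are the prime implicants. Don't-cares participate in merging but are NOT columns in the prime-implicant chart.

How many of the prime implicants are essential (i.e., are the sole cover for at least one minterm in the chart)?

Round 0: 000110✓ 001000 001110✓ 010100 011011 101010✓ 101110✓ 101111✓ 110000
Round 1: -01110 00-110 101-10 10111-
PIs = {-01110, 00-110, 001000, 010100, 011011, 101-10, 10111-, 110000}
Coverage chart:
  m14: -01110,00-110
  m20: 010100 ←essential
  m27: 011011 ←essential
  m46: -01110,101-10,10111-
  m47: 10111- ←essential
  m48: 110000 ←essential
Essential: 010100, 011011, 10111-, 110000

4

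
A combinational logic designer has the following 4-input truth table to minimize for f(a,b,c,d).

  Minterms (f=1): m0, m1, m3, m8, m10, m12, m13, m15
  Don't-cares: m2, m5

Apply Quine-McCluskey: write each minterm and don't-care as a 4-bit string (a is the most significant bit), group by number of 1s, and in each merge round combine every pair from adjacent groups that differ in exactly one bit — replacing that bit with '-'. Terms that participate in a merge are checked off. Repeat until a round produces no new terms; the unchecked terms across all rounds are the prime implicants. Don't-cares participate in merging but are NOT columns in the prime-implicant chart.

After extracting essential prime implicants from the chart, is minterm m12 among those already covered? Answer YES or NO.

[col 0] 0000*, 0001*, 0010*, 0011*, 0101*, 1000*, 1010*, 1100*, 1101*, 1111*
[col 1] -000*, -010*, -101, 0-01, 00-0*, 00-1*, 000-*, 001-*, 1-00, 10-0*, 11-1, 110-
[col 2] -0-0, 00--
Prime implicants: -0-0, -101, 0-01, 00--, 1-00, 11-1, 110-
PI chart (minterm → PIs covering it):
  0 | -0-0,00--
  1 | 0-01,00--
  3 | 00--  (sole → essential)
  8 | -0-0,1-00
  10 | -0-0  (sole → essential)
  12 | 1-00,110-
  13 | -101,11-1,110-
  15 | 11-1  (sole → essential)
Essential prime implicants: -0-0, 00--, 11-1

NO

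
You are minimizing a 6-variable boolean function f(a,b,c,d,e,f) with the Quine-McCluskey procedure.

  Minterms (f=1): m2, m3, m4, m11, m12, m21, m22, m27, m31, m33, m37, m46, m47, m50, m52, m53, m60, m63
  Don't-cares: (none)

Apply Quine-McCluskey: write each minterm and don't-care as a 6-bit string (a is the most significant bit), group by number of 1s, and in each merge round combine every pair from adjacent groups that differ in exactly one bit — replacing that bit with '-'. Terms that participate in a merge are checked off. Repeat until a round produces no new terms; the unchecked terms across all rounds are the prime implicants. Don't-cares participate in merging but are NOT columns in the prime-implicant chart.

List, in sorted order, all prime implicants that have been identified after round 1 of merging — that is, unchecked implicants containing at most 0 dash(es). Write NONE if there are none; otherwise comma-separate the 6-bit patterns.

size-2^0 implicants → 000010(✓)  000011(✓)  000100(✓)  001011(✓)  001100(✓)  010101(✓)  010110  011011(✓)  011111(✓)  100001(✓)  100101(✓)  101110(✓)  101111(✓)  110010  110100(✓)  110101(✓)  111100(✓)  111111(✓)
size-2^1 implicants → -10101  -11111  0-1011  00-011  00-100  00001-  011-11  1-0101  1-1111  100-01  10111-  11-100  11010-
Unchecked terms (primes): -10101, -11111, 0-1011, 00-011, 00-100, 00001-, 010110, 011-11, 1-0101, 1-1111, 100-01, 10111-, 11-100, 110010, 11010-

010110, 110010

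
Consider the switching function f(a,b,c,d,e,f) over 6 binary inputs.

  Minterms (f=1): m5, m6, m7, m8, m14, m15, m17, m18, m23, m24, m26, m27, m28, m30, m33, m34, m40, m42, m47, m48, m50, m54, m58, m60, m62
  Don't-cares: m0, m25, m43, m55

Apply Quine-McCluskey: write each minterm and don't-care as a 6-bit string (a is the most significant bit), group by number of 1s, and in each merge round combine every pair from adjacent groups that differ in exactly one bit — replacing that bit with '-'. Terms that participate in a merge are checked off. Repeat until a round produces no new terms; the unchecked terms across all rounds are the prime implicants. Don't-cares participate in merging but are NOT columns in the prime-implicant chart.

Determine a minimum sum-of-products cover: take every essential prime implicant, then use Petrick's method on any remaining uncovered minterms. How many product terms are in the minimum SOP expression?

13

Round 0: 000000✓ 000101✓ 000110✓ 000111✓ 001000✓ 001110✓ 001111✓ 010001✓ 010010✓ 010111✓ 011000✓ 011001✓ 011010✓ 011011✓ 011100✓ 011110✓ 100001 100010✓ 101000✓ 101010✓ 101011✓ 101111✓ 110000✓ 110010✓ 110110✓ 110111✓ 111010✓ 111100✓ 111110✓
Round 1: -01000 -01111 -10010✓ -10111 -11010✓ -11100✓ -11110✓ 0-0111 0-1000 0-1110 00-000 00-110✓ 00-111✓ 0001-1 00011-✓ 00111-✓ 01-001 01-010✓ 011-00✓ 011-10✓ 0110-0✓ 0110-1✓ 01100-✓ 01101-✓ 0111-0✓ 1-0010✓ 1-1010✓ 10-010✓ 101-11 1010-0 10101- 11-010✓ 11-110✓ 110-10✓ 1100-0 11011- 111-10✓ 1111-0✓
Round 2: -1-010 -11-10 -111-0 00-11- 011--0 0110-- 1--010 11--10
PIs = {-01000, -01111, -1-010, -10111, -11-10, -111-0, 0-0111, 0-1000, 0-1110, 00-000, 00-11-, 0001-1, 01-001, 011--0, 0110--, 1--010, 100001, 101-11, 1010-0, 10101-, 11--10, 1100-0, 11011-}
Coverage chart:
  m5: 0001-1 ←essential
  m6: 00-11- ←essential
  m7: 0-0111,00-11-,0001-1
  m8: -01000,0-1000,00-000
  m14: 0-1110,00-11-
  m15: -01111,00-11-
  m17: 01-001 ←essential
  m18: -1-010 ←essential
  m23: -10111,0-0111
  m24: 0-1000,011--0,0110--
  m26: -1-010,-11-10,011--0,0110--
  m27: 0110-- ←essential
  m28: -111-0,011--0
  m30: -11-10,-111-0,0-1110,011--0
  m33: 100001 ←essential
  m34: 1--010 ←essential
  m40: -01000,1010-0
  m42: 1--010,1010-0,10101-
  m47: -01111,101-11
  m48: 1100-0 ←essential
  m50: -1-010,1--010,11--10,1100-0
  m54: 11--10,11011-
  m58: -1-010,-11-10,1--010,11--10
  m60: -111-0 ←essential
  m62: -11-10,-111-0,11--10
Essential: -1-010, -111-0, 00-11-, 0001-1, 01-001, 0110--, 1--010, 100001, 1100-0
Petrick residual → -01000, -01111, -10111, 11--10
Min cover (13 terms): b'cd'e'f' + b'cdef + bd'ef' + bc'def + bcdf' + a'b'de + a'b'c'df + a'bd'e'f + a'bcd' + ad'ef' + ab'c'd'e'f + abef' + abc'd'f'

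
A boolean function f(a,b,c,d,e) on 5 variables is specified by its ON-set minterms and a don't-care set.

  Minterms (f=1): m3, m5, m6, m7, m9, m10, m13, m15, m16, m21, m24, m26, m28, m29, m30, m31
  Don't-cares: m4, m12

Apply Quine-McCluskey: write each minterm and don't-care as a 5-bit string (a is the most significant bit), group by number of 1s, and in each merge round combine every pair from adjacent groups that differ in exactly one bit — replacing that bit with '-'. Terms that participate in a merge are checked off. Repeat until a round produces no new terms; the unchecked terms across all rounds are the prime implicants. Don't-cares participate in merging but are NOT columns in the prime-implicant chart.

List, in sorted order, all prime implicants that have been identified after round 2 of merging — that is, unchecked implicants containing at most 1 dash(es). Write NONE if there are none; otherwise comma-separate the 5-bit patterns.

-1010, 00-11, 01-01, 1-000

[col 0] 00011*, 00100*, 00101*, 00110*, 00111*, 01001*, 01010*, 01100*, 01101*, 01111*, 10000*, 10101*, 11000*, 11010*, 11100*, 11101*, 11110*, 11111*
[col 1] -0101*, -1010, -1100*, -1101*, -1111*, 0-100*, 0-101*, 0-111*, 00-11, 001-0*, 001-1*, 0010-*, 0011-*, 01-01, 011-1*, 0110-*, 1-000, 1-101*, 11-00*, 11-10*, 110-0*, 111-0*, 111-1*, 1110-*, 1111-*
[col 2] --101, -11-1, -110-, 0-1-1, 0-10-, 001--, 11--0, 111--
Prime implicants: --101, -1010, -11-1, -110-, 0-1-1, 0-10-, 00-11, 001--, 01-01, 1-000, 11--0, 111--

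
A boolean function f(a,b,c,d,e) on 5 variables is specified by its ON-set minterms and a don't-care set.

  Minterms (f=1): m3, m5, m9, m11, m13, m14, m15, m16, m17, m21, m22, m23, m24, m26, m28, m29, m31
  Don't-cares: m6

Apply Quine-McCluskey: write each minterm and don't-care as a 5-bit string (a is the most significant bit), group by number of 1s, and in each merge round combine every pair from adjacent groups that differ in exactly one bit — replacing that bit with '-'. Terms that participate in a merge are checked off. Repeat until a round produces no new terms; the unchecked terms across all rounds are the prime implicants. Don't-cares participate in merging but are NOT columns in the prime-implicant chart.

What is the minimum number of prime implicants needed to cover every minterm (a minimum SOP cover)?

9

Round 0: 00011✓ 00101✓ 00110✓ 01001✓ 01011✓ 01101✓ 01110✓ 01111✓ 10000✓ 10001✓ 10101✓ 10110✓ 10111✓ 11000✓ 11010✓ 11100✓ 11101✓ 11111✓
Round 1: -0101✓ -0110 -1101✓ -1111✓ 0-011 0-101✓ 0-110 01-01✓ 01-11✓ 010-1✓ 011-1✓ 0111- 1-000 1-101✓ 1-111✓ 10-01 1000- 101-1✓ 1011- 11-00 110-0 111-1✓ 1110-
Round 2: --101 -11-1 01--1 1-1-1
PIs = {--101, -0110, -11-1, 0-011, 0-110, 01--1, 0111-, 1-000, 1-1-1, 10-01, 1000-, 1011-, 11-00, 110-0, 1110-}
Coverage chart:
  m3: 0-011 ←essential
  m5: --101 ←essential
  m9: 01--1 ←essential
  m11: 0-011,01--1
  m13: --101,-11-1,01--1
  m14: 0-110,0111-
  m15: -11-1,01--1,0111-
  m16: 1-000,1000-
  m17: 10-01,1000-
  m21: --101,1-1-1,10-01
  m22: -0110,1011-
  m23: 1-1-1,1011-
  m24: 1-000,11-00,110-0
  m26: 110-0 ←essential
  m28: 11-00,1110-
  m29: --101,-11-1,1-1-1,1110-
  m31: -11-1,1-1-1
Essential: --101, 0-011, 01--1, 110-0
Petrick residual → -0110, 0-110, 1-1-1, 1000-, 11-00
Min cover (9 terms): cd'e + b'cde' + a'c'de + a'cde' + a'be + ace + ab'c'd' + abd'e' + abc'e'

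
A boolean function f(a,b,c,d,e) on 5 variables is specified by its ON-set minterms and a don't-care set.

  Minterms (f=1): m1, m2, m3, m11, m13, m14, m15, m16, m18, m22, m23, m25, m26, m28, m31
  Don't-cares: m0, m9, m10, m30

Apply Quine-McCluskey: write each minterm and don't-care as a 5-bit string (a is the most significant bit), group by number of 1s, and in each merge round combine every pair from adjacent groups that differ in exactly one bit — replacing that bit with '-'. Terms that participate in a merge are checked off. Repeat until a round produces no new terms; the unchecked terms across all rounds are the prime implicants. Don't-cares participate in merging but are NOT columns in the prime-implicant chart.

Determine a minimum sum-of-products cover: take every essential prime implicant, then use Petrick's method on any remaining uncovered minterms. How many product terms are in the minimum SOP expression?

size-2^0 implicants → 00000(✓)  00001(✓)  00010(✓)  00011(✓)  01001(✓)  01010(✓)  01011(✓)  01101(✓)  01110(✓)  01111(✓)  10000(✓)  10010(✓)  10110(✓)  10111(✓)  11001(✓)  11010(✓)  11100(✓)  11110(✓)  11111(✓)
size-2^1 implicants → -0000(✓)  -0010(✓)  -1001  -1010(✓)  -1110(✓)  -1111(✓)  0-001(✓)  0-010(✓)  0-011(✓)  000-0(✓)  000-1(✓)  0000-(✓)  0001-(✓)  01-01(✓)  01-10(✓)  01-11(✓)  010-1(✓)  0101-(✓)  011-1(✓)  0111-(✓)  1-010(✓)  1-110(✓)  1-111(✓)  10-10(✓)  100-0(✓)  1011-(✓)  11-10(✓)  111-0  1111-(✓)
size-2^2 implicants → --010  -00-0  -1-10  -111-  0-0-1  0-01-  000--  01--1  01-1-  1--10  1-11-
Unchecked terms (primes): --010, -00-0, -1-10, -1001, -111-, 0-0-1, 0-01-, 000--, 01--1, 01-1-, 1--10, 1-11-, 111-0
Minterm coverage:
  m1 ⊆ 0-0-1,000--
  m2 ⊆ --010,-00-0,0-01-,000--
  m3 ⊆ 0-0-1,0-01-,000--
  m11 ⊆ 0-0-1,0-01-,01--1,01-1-
  m13 ⊆ 01--1 [E]
  m14 ⊆ -1-10,-111-,01-1-
  m15 ⊆ -111-,01--1,01-1-
  m16 ⊆ -00-0 [E]
  m18 ⊆ --010,-00-0,1--10
  m22 ⊆ 1--10,1-11-
  m23 ⊆ 1-11- [E]
  m25 ⊆ -1001 [E]
  m26 ⊆ --010,-1-10,1--10
  m28 ⊆ 111-0 [E]
  m31 ⊆ -111-,1-11-
E = {-00-0, -1001, 01--1, 1-11-, 111-0}
Petrick residual → -1-10, 0-0-1
Cover = b'c'e' + bde' + bc'd'e + a'c'e + a'be + acd + abce'  |cover|=7

7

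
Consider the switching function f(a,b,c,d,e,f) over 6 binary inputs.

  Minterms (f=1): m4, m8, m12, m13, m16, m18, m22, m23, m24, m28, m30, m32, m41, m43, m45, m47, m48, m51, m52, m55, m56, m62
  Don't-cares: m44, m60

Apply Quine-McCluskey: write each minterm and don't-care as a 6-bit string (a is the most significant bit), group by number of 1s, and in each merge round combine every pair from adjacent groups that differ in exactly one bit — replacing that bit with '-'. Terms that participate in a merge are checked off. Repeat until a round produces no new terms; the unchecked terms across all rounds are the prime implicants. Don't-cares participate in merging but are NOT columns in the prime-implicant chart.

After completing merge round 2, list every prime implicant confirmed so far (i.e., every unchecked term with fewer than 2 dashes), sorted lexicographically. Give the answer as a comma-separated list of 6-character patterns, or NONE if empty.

size-2^0 implicants → 000100(✓)  001000(✓)  001100(✓)  001101(✓)  010000(✓)  010010(✓)  010110(✓)  010111(✓)  011000(✓)  011100(✓)  011110(✓)  100000(✓)  101001(✓)  101011(✓)  101100(✓)  101101(✓)  101111(✓)  110000(✓)  110011(✓)  110100(✓)  110111(✓)  111000(✓)  111100(✓)  111110(✓)
size-2^1 implicants → -01100(✓)  -01101(✓)  -10000(✓)  -10111  -11000(✓)  -11100(✓)  -11110(✓)  0-1000(✓)  0-1100(✓)  00-100  001-00(✓)  00110-(✓)  01-000(✓)  01-110  010-10  0100-0  01011-  011-00(✓)  0111-0(✓)  1-0000  1-1100(✓)  101-01(✓)  101-11(✓)  1010-1(✓)  1011-1(✓)  10110-(✓)  11-000(✓)  11-100(✓)  110-00(✓)  110-11  111-00(✓)  1111-0(✓)
size-2^2 implicants → --1100  -0110-  -1-000  -11-00  -111-0  0-1-00  101--1  11--00
Unchecked terms (primes): --1100, -0110-, -1-000, -10111, -11-00, -111-0, 0-1-00, 00-100, 01-110, 010-10, 0100-0, 01011-, 1-0000, 101--1, 11--00, 110-11

-10111, 00-100, 01-110, 010-10, 0100-0, 01011-, 1-0000, 110-11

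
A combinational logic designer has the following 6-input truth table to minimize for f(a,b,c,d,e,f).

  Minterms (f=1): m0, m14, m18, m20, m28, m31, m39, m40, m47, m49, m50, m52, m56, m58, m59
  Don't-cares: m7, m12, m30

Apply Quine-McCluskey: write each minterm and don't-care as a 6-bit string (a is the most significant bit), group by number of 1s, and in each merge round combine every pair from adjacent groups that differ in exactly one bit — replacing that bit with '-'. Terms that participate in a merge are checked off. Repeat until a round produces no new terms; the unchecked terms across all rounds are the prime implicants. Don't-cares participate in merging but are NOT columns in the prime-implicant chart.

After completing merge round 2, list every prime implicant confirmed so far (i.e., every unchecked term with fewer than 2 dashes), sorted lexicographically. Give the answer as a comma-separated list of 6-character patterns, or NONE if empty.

size-2^0 implicants → 000000  000111(✓)  001100(✓)  001110(✓)  010010(✓)  010100(✓)  011100(✓)  011110(✓)  011111(✓)  100111(✓)  101000(✓)  101111(✓)  110001  110010(✓)  110100(✓)  111000(✓)  111010(✓)  111011(✓)
size-2^1 implicants → -00111  -10010  -10100  0-1100(✓)  0-1110(✓)  0011-0(✓)  01-100  0111-0(✓)  01111-  1-1000  10-111  11-010  1110-0  11101-
size-2^2 implicants → 0-11-0
Unchecked terms (primes): -00111, -10010, -10100, 0-11-0, 000000, 01-100, 01111-, 1-1000, 10-111, 11-010, 110001, 1110-0, 11101-

-00111, -10010, -10100, 000000, 01-100, 01111-, 1-1000, 10-111, 11-010, 110001, 1110-0, 11101-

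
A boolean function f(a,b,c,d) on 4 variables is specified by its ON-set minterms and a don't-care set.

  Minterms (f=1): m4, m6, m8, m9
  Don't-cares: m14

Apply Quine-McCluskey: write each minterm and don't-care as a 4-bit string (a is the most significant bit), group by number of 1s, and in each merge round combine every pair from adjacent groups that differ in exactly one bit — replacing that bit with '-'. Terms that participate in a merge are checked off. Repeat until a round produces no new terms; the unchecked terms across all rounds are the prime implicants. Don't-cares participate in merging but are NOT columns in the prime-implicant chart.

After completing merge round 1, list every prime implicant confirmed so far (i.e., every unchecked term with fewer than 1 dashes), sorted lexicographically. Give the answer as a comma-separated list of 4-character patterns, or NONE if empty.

NONE

[col 0] 0100*, 0110*, 1000*, 1001*, 1110*
[col 1] -110, 01-0, 100-
Prime implicants: -110, 01-0, 100-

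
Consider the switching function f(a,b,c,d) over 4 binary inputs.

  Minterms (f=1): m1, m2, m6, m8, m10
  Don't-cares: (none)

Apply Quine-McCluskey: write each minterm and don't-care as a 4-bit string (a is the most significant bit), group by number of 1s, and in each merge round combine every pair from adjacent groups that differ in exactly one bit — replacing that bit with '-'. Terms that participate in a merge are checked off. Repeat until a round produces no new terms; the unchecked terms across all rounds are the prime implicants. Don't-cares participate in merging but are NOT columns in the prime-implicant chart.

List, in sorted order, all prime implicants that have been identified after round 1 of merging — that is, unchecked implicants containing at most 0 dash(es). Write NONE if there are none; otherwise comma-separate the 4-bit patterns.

0001

size-2^0 implicants → 0001  0010(✓)  0110(✓)  1000(✓)  1010(✓)
size-2^1 implicants → -010  0-10  10-0
Unchecked terms (primes): -010, 0-10, 0001, 10-0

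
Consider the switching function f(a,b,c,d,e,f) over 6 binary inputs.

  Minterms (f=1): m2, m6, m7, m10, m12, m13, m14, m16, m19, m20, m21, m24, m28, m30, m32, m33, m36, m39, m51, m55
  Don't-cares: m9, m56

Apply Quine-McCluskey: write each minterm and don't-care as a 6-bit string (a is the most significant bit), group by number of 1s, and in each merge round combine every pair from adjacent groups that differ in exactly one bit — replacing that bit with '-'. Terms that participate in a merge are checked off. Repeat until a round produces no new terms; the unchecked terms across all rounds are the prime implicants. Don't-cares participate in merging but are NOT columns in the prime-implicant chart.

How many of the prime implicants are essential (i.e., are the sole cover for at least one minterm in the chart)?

7

Round 0: 000010✓ 000110✓ 000111✓ 001001✓ 001010✓ 001100✓ 001101✓ 001110✓ 010000✓ 010011✓ 010100✓ 010101✓ 011000✓ 011100✓ 011110✓ 100000✓ 100001✓ 100100✓ 100111✓ 110011✓ 110111✓ 111000✓
Round 1: -00111 -10011 -11000 0-1100✓ 0-1110✓ 00-010✓ 00-110✓ 000-10✓ 00011- 001-01 001-10✓ 0011-0✓ 00110- 01-000✓ 01-100✓ 010-00✓ 01010- 011-00✓ 0111-0✓ 1-0111 100-00 10000- 110-11
Round 2: 0-11-0 00--10 01--00
PIs = {-00111, -10011, -11000, 0-11-0, 00--10, 00011-, 001-01, 00110-, 01--00, 01010-, 1-0111, 100-00, 10000-, 110-11}
Coverage chart:
  m2: 00--10 ←essential
  m6: 00--10,00011-
  m7: -00111,00011-
  m10: 00--10 ←essential
  m12: 0-11-0,00110-
  m13: 001-01,00110-
  m14: 0-11-0,00--10
  m16: 01--00 ←essential
  m19: -10011 ←essential
  m20: 01--00,01010-
  m21: 01010- ←essential
  m24: -11000,01--00
  m28: 0-11-0,01--00
  m30: 0-11-0 ←essential
  m32: 100-00,10000-
  m33: 10000- ←essential
  m36: 100-00 ←essential
  m39: -00111,1-0111
  m51: -10011,110-11
  m55: 1-0111,110-11
Essential: -10011, 0-11-0, 00--10, 01--00, 01010-, 100-00, 10000-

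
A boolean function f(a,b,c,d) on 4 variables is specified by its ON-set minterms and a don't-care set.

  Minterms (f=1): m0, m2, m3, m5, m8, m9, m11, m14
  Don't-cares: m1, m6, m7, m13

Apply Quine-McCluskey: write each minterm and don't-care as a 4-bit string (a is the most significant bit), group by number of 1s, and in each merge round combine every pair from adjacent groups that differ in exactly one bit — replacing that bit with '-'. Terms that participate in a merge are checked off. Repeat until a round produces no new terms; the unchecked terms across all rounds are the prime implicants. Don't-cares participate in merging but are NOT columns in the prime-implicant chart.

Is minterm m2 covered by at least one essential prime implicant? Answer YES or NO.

size-2^0 implicants → 0000(✓)  0001(✓)  0010(✓)  0011(✓)  0101(✓)  0110(✓)  0111(✓)  1000(✓)  1001(✓)  1011(✓)  1101(✓)  1110(✓)
size-2^1 implicants → -000(✓)  -001(✓)  -011(✓)  -101(✓)  -110  0-01(✓)  0-10(✓)  0-11(✓)  00-0(✓)  00-1(✓)  000-(✓)  001-(✓)  01-1(✓)  011-(✓)  1-01(✓)  10-1(✓)  100-(✓)
size-2^2 implicants → --01  -0-1  -00-  0--1  0-1-  00--
Unchecked terms (primes): --01, -0-1, -00-, -110, 0--1, 0-1-, 00--
Minterm coverage:
  m0 ⊆ -00-,00--
  m2 ⊆ 0-1-,00--
  m3 ⊆ -0-1,0--1,0-1-,00--
  m5 ⊆ --01,0--1
  m8 ⊆ -00- [E]
  m9 ⊆ --01,-0-1,-00-
  m11 ⊆ -0-1 [E]
  m14 ⊆ -110 [E]
E = {-0-1, -00-, -110}

NO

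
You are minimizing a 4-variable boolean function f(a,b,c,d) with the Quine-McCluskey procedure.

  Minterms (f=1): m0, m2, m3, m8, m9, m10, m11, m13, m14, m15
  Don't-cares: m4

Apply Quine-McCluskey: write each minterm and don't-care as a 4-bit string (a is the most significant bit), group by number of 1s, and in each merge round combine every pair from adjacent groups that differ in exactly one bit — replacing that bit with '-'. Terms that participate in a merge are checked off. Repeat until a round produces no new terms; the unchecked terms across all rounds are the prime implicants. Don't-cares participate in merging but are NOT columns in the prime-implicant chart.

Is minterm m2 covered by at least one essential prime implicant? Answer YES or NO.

YES

[col 0] 0000*, 0010*, 0011*, 0100*, 1000*, 1001*, 1010*, 1011*, 1101*, 1110*, 1111*
[col 1] -000*, -010*, -011*, 0-00, 00-0*, 001-*, 1-01*, 1-10*, 1-11*, 10-0*, 10-1*, 100-*, 101-*, 11-1*, 111-*
[col 2] -0-0, -01-, 1--1, 1-1-, 10--
Prime implicants: -0-0, -01-, 0-00, 1--1, 1-1-, 10--
PI chart (minterm → PIs covering it):
  0 | -0-0,0-00
  2 | -0-0,-01-
  3 | -01-  (sole → essential)
  8 | -0-0,10--
  9 | 1--1,10--
  10 | -0-0,-01-,1-1-,10--
  11 | -01-,1--1,1-1-,10--
  13 | 1--1  (sole → essential)
  14 | 1-1-  (sole → essential)
  15 | 1--1,1-1-
Essential prime implicants: -01-, 1--1, 1-1-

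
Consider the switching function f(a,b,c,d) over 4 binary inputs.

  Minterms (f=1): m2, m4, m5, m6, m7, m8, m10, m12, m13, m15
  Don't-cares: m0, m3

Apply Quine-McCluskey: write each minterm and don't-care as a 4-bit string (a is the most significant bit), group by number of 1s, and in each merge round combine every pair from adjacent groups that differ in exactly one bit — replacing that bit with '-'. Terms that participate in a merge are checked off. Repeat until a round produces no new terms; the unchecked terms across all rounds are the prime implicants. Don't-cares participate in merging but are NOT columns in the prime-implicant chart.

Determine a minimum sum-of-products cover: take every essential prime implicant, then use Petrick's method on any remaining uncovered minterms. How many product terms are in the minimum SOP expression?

4

size-2^0 implicants → 0000(✓)  0010(✓)  0011(✓)  0100(✓)  0101(✓)  0110(✓)  0111(✓)  1000(✓)  1010(✓)  1100(✓)  1101(✓)  1111(✓)
size-2^1 implicants → -000(✓)  -010(✓)  -100(✓)  -101(✓)  -111(✓)  0-00(✓)  0-10(✓)  0-11(✓)  00-0(✓)  001-(✓)  01-0(✓)  01-1(✓)  010-(✓)  011-(✓)  1-00(✓)  10-0(✓)  11-1(✓)  110-(✓)
size-2^2 implicants → --00  -0-0  -1-1  -10-  0--0  0-1-  01--
Unchecked terms (primes): --00, -0-0, -1-1, -10-, 0--0, 0-1-, 01--
Minterm coverage:
  m2 ⊆ -0-0,0--0,0-1-
  m4 ⊆ --00,-10-,0--0,01--
  m5 ⊆ -1-1,-10-,01--
  m6 ⊆ 0--0,0-1-,01--
  m7 ⊆ -1-1,0-1-,01--
  m8 ⊆ --00,-0-0
  m10 ⊆ -0-0 [E]
  m12 ⊆ --00,-10-
  m13 ⊆ -1-1,-10-
  m15 ⊆ -1-1 [E]
E = {-0-0, -1-1}
Petrick residual → --00, 0--0
Cover = c'd' + b'd' + bd + a'd'  |cover|=4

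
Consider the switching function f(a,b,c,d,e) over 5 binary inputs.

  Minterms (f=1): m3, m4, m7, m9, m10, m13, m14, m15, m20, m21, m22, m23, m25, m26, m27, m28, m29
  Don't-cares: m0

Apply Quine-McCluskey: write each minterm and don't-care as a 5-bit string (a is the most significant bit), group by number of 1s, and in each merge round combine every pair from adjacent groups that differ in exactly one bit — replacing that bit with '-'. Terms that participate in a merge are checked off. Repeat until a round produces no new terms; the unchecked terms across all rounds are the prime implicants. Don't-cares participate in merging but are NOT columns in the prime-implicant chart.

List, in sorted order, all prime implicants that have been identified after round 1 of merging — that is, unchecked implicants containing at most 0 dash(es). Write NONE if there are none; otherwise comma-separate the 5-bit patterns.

NONE

size-2^0 implicants → 00000(✓)  00011(✓)  00100(✓)  00111(✓)  01001(✓)  01010(✓)  01101(✓)  01110(✓)  01111(✓)  10100(✓)  10101(✓)  10110(✓)  10111(✓)  11001(✓)  11010(✓)  11011(✓)  11100(✓)  11101(✓)
size-2^1 implicants → -0100  -0111  -1001(✓)  -1010  -1101(✓)  0-111  00-00  00-11  01-01(✓)  01-10  011-1  0111-  1-100(✓)  1-101(✓)  101-0(✓)  101-1(✓)  1010-(✓)  1011-(✓)  11-01(✓)  110-1  1101-  1110-(✓)
size-2^2 implicants → -1-01  1-10-  101--
Unchecked terms (primes): -0100, -0111, -1-01, -1010, 0-111, 00-00, 00-11, 01-10, 011-1, 0111-, 1-10-, 101--, 110-1, 1101-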